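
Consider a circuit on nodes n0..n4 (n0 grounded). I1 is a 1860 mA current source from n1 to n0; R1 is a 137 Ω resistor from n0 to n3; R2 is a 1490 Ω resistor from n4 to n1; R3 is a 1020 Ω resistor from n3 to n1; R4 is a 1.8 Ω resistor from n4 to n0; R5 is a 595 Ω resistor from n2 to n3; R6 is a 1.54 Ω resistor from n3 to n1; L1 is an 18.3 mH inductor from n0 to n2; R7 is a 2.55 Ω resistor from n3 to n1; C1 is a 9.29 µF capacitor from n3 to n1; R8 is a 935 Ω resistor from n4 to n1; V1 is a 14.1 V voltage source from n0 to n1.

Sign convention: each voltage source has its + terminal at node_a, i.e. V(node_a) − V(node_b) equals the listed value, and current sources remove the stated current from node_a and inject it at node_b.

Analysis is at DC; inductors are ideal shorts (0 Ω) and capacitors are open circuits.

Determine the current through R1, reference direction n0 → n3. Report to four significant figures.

MNA unknowns: 4 node voltages V₁..V_4 plus 2 source currents (L1, V1)
I1: z[1]−=1.86, z[0]+=1.86
R1: Y=0.007299 on G[0,3]
R2: Y=0.0006711 on G[4,1]
R3: Y=0.0009804 on G[3,1]
R4: Y=0.5556 on G[4,0]
R5: Y=0.001681 on G[2,3]
R6: Y=0.6494 on G[3,1]
L1: row V0−V2=0, i_L1 at 0,2
R7: Y=0.3922 on G[3,1]
C1: Y=0.000 on G[3,1]
R8: Y=0.001070 on G[4,1]
V1: row V0−V1=14.1, i_V1 at 0,1
solve → V1=-14.10, V2=0.000, V3=-13.98, V4=-0.04404
aux → i_L1=0.02350, i_V1=1.710

0.1020 A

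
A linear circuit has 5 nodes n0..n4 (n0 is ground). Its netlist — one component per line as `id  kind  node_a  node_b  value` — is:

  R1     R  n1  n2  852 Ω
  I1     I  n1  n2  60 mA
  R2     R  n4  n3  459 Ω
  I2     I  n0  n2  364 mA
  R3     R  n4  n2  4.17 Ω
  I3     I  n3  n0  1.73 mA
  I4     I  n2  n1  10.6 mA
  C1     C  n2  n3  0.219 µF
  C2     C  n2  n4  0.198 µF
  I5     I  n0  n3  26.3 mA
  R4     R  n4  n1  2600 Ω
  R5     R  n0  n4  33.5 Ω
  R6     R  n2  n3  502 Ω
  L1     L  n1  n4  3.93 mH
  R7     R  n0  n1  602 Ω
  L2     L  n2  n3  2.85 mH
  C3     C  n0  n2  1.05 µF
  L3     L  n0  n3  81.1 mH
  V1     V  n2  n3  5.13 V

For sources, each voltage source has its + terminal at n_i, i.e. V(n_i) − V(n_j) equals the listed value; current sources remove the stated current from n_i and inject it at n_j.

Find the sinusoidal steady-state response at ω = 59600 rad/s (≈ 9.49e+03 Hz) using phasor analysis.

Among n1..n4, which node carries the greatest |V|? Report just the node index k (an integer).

Element admittances at ω=59600 rad/s:
  Y(R1) = 0.001174+0.000j S between n1,n2
  I1: injects 0.06 A into n2 (from n1)
  Y(R2) = 0.002179+0.000j S between n4,n3
  I2: injects 0.364 A into n2 (from n0)
  Y(R3) = 0.2398+0.000j S between n4,n2
  I3: injects 0.00173 A into n0 (from n3)
  I4: injects 0.0106 A into n1 (from n2)
  Y(C1) = 0.000+0.01305j S between n2,n3
  Y(C2) = 0.000+0.01180j S between n2,n4
  I5: injects 0.0263 A into n3 (from n0)
  Y(R4) = 0.0003846+0.000j S between n4,n1
  Y(R5) = 0.02985+0.000j S between n0,n4
  Y(R6) = 0.001992+0.000j S between n2,n3
  Y(L1) = 0.000-0.004269j S between n1,n4
  Y(R7) = 0.001661+0.000j S between n0,n1
  Y(L2) = 0.000-0.005887j S between n2,n3
  Y(C3) = 0.000+0.06258j S between n0,n2
  Y(L3) = 0.000-0.0002069j S between n0,n3
  V1: constraint V(n2)−V(n3) = 5.13
Assemble and solve the 5×5 MNA system:
  V(n1)=-4.822-11.70j  V(n2)=2.517-5.348j  V(n3)=-2.613-5.348j  V(n4)=2.110-4.645j
  i(V1)=-0.04618-0.03775j

1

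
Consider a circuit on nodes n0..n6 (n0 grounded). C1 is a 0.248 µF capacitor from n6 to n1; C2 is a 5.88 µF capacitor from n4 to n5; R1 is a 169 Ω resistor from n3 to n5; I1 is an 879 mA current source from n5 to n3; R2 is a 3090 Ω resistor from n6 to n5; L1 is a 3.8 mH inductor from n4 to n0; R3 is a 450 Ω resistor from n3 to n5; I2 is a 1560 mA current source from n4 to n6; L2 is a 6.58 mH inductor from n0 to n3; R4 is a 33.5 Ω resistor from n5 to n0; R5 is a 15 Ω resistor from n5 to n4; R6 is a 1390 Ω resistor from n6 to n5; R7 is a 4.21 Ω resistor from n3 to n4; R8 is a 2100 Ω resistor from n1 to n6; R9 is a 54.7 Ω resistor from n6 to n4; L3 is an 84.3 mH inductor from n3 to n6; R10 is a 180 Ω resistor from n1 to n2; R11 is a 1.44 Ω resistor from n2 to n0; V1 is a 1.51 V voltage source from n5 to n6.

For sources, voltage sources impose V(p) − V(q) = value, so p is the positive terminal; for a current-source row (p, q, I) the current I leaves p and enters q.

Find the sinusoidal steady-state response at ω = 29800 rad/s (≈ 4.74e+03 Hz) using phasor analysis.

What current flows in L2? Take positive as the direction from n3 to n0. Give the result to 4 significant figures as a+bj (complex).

0.01428-0.002883j A

Element admittances at ω=29800 rad/s:
  Y(C1) = 0.000+0.007390j S between n6,n1
  Y(C2) = 0.000+0.1752j S between n4,n5
  Y(R1) = 0.005917+0.000j S between n3,n5
  I1: injects 0.879 A into n3 (from n5)
  Y(R2) = 0.0003236+0.000j S between n6,n5
  Y(L1) = 0.000-0.008831j S between n4,n0
  Y(R3) = 0.002222+0.000j S between n3,n5
  I2: injects 1.56 A into n6 (from n4)
  Y(L2) = 0.000-0.005100j S between n0,n3
  Y(R4) = 0.02985+0.000j S between n5,n0
  Y(R5) = 0.06667+0.000j S between n5,n4
  Y(R6) = 0.0007194+0.000j S between n6,n5
  Y(R7) = 0.2375+0.000j S between n3,n4
  Y(R8) = 0.0004762+0.000j S between n1,n6
  Y(R9) = 0.01828+0.000j S between n6,n4
  Y(L3) = 0.000-0.0003981j S between n3,n6
  Y(R10) = 0.005556+0.000j S between n1,n2
  Y(R11) = 0.6944+0.000j S between n2,n0
  V1: constraint V(n5)−V(n6) = 1.51
Assemble and solve the 7×7 MNA system:
  V(n1)=-1.408-1.494j  V(n2)=-0.01118-0.01185j  V(n3)=0.5652+2.800j  V(n4)=-3.013+2.896j  V(n5)=-1.075-0.5191j  V(n6)=-2.585-0.5191j
  i(V1)=-1.563-0.06942j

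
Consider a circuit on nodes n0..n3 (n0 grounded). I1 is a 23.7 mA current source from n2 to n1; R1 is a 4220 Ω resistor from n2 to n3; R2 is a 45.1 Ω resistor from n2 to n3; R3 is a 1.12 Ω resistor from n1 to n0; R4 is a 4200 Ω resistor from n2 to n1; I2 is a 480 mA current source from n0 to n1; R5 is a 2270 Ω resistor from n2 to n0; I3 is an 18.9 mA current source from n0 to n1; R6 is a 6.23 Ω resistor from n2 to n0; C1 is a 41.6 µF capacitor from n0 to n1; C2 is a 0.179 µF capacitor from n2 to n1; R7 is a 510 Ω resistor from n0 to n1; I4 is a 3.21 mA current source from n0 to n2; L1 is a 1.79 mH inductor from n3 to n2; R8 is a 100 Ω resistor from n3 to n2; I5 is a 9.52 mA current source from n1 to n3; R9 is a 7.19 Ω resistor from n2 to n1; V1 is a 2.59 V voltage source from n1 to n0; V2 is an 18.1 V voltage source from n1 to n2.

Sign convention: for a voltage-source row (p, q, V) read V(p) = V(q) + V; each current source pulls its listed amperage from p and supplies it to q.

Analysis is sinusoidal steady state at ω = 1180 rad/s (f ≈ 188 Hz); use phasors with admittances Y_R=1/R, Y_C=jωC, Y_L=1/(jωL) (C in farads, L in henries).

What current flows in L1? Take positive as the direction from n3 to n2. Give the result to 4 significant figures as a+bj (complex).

0.009476-0.0006487j A

MNA unknowns: 3 node voltages V₁..V_3 plus 2 source currents (V1, V2)
I1: z[2]−=0.0237, z[1]+=0.0237
R1: Y=0.0002370+0.000j on G[2,3]
R2: Y=0.02217+0.000j on G[2,3]
R3: Y=0.8929+0.000j on G[1,0]
R4: Y=0.0002381+0.000j on G[2,1]
I2: z[0]−=0.48, z[1]+=0.48
R5: Y=0.0004405+0.000j on G[2,0]
I3: z[0]−=0.0189, z[1]+=0.0189
R6: Y=0.1605+0.000j on G[2,0]
C1: Y=0.000+0.04909j on G[0,1]
C2: Y=0.000+0.0002112j on G[2,1]
R7: Y=0.001961+0.000j on G[0,1]
I4: z[0]−=0.00321, z[2]+=0.00321
L1: Y=0.000-0.4734j on G[3,2]
R8: Y=0.01000+0.000j on G[3,2]
I5: z[1]−=0.00952, z[3]+=0.00952
R9: Y=0.1391+0.000j on G[2,1]
V1: row V1−V0=2.59, i_V1 at 1,0
V2: row V1−V2=18.1, i_V2 at 1,2
solve → V1=2.590+0.000j, V2=-15.51+0.000j, V3=-15.51+0.02001j
aux → i_V1=0.6809-0.1271j, i_V2=-5.007-0.003823j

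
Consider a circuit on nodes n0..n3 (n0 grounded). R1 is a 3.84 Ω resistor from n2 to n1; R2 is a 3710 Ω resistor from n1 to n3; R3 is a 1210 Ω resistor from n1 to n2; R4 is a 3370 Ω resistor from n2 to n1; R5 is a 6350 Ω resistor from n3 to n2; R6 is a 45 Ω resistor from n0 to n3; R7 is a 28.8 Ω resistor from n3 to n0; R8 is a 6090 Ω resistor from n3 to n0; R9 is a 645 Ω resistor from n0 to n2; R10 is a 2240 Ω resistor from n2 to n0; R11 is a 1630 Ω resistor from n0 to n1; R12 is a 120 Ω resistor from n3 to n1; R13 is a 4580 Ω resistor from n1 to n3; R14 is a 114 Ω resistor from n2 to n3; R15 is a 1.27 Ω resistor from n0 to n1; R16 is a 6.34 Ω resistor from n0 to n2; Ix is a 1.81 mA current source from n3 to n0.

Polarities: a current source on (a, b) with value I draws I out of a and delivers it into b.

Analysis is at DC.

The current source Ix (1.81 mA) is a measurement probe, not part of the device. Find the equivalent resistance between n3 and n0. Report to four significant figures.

Apply KCL at each of the 3 non-ground nodes and solve the resulting linear system.
Node n1: branches {R1, R2, R3, R4, R11, R12, R13, R15} → V_1 = -0.0003852
Node n2: branches {R1, R3, R4, R5, R9, R10, R14, R16} → V_2 = -0.0007388
Node n3: branches {R2, R5, R6, R7, R8, R12, R13, R14, Ix} → V_3 = -0.02431

R_eq = 13.43 Ω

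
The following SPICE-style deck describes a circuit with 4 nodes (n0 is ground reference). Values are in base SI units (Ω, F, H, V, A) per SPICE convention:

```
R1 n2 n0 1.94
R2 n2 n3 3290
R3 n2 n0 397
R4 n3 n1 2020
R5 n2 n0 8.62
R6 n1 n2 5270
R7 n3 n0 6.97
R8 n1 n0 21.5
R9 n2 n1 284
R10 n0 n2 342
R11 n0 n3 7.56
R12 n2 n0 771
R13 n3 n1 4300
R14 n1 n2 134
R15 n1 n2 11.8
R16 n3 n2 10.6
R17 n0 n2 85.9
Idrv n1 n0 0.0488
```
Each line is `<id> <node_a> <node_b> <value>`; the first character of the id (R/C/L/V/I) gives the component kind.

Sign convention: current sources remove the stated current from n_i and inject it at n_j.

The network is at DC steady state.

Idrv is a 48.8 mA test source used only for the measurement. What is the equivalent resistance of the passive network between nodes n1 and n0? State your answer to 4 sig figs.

Apply KCL at each of the 3 non-ground nodes and solve the resulting linear system.
Node n1: branches {R4, R6, R8, R9, R13, R14, R15, Idrv} → V_1 = -0.3701
Node n2: branches {R1, R2, R3, R5, R6, R9, R10, R12, R14, R15, R16, R17} → V_2 = -0.04358
Node n3: branches {R2, R4, R7, R11, R13, R16} → V_3 = -0.01184

R_eq = 7.585 Ω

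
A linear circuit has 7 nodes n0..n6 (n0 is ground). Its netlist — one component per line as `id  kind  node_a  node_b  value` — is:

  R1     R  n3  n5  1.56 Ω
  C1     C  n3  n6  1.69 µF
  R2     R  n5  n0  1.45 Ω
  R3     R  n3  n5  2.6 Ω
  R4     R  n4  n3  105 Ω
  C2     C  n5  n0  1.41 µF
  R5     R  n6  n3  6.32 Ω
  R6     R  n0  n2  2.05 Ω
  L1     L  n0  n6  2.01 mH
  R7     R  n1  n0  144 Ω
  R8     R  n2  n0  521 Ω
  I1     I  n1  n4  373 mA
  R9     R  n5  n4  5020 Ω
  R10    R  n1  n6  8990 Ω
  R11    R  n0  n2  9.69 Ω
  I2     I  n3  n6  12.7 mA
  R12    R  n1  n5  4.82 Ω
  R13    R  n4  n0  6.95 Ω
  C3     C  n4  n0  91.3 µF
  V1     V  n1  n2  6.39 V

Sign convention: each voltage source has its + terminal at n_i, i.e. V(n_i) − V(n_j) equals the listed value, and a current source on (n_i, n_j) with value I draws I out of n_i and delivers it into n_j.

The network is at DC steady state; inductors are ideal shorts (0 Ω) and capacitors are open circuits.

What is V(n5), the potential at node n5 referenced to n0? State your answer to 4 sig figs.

MNA unknowns: 6 node voltages V₁..V_6 plus 2 source currents (L1, V1)
R1: Y=0.6410 on G[3,5]
C1: Y=0.000 on G[3,6]
R2: Y=0.6897 on G[5,0]
R3: Y=0.3846 on G[3,5]
R4: Y=0.009524 on G[4,3]
C2: Y=0.000 on G[5,0]
R5: Y=0.1582 on G[6,3]
R6: Y=0.4878 on G[0,2]
L1: row V0−V6=0, i_L1 at 0,6
R7: Y=0.006944 on G[1,0]
R8: Y=0.001919 on G[2,0]
I1: z[1]−=0.373, z[4]+=0.373
R9: Y=0.0001992 on G[5,4]
R10: Y=0.0001112 on G[1,6]
R11: Y=0.1032 on G[0,2]
I2: z[3]−=0.0127, z[6]+=0.0127
R12: Y=0.2075 on G[1,5]
R13: Y=0.1439 on G[4,0]
C3: Y=0.000 on G[4,0]
V1: row V1−V2=6.39, i_V1 at 1,2
solve → V1=4.461, V2=-1.929, V3=0.7810, V4=2.478, V5=0.8981, V6=0.000
aux → i_L1=-0.1368, i_V1=-1.144

0.8981 V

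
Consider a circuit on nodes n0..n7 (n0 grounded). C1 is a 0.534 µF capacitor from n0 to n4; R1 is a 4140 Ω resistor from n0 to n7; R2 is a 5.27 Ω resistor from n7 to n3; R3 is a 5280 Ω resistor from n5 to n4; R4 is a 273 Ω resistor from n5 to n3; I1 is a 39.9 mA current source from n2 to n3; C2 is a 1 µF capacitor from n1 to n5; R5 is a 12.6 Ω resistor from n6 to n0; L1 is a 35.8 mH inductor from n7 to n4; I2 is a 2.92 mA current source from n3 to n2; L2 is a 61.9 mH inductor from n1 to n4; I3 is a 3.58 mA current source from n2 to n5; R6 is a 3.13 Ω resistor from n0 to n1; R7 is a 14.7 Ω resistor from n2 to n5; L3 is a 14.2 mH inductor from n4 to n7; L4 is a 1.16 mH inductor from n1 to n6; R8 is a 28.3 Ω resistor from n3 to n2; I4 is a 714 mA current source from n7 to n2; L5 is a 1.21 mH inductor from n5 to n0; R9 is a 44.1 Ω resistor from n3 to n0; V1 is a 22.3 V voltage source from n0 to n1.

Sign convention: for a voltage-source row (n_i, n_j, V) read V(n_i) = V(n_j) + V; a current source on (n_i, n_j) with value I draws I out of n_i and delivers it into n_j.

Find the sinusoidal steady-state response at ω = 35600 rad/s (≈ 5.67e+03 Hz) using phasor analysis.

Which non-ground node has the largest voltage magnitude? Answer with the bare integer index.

5

Apply KCL at each of the 7 non-ground nodes and solve the resulting linear system.
Node n1: branches {C2, L2, R6, L4, V1} → V_1 = -22.30+0.000j
Node n2: branches {I1, I2, I3, R7, R8, I4} → V_2 = -15.34-37.30j
Node n3: branches {R2, R4, I1, I2, R8, R9} → V_3 = -19.69-25.08j
Node n4: branches {C1, R3, L1, L2, L3} → V_4 = 4.081+4.775j
Node n5: branches {R3, R4, C2, I3, R7, L5} → V_5 = -22.99-43.65j
Node n6: branches {R5, L4} → V_6 = -1.899+6.225j
Node n7: branches {R1, R2, L1, L3, I4} → V_7 = -22.98-25.44j
Source currents: i(V1)=-8.832+0.5304j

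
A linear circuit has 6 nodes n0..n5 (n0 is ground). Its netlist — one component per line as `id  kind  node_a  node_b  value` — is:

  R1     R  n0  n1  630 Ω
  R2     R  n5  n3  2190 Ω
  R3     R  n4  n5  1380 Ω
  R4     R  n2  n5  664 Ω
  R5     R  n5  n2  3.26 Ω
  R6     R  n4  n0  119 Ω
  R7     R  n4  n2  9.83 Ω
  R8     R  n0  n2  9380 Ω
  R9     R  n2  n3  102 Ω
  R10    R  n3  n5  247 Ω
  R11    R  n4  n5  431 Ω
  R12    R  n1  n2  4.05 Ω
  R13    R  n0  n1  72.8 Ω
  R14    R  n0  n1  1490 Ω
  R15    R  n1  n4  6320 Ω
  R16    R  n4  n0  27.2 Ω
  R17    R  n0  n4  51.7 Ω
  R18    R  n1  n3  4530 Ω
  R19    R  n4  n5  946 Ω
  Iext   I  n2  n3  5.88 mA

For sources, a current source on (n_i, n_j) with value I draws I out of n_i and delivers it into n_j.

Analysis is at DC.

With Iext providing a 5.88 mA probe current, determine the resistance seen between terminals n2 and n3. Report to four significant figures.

MNA unknowns: 5 node voltages V₁..V_5
R1: Y=0.001587 on G[0,1]
R2: Y=0.0004566 on G[5,3]
R3: Y=0.0007246 on G[4,5]
R4: Y=0.001506 on G[2,5]
R5: Y=0.3067 on G[5,2]
R6: Y=0.008403 on G[4,0]
R7: Y=0.1017 on G[4,2]
R8: Y=0.0001066 on G[0,2]
R9: Y=0.009804 on G[2,3]
R10: Y=0.004049 on G[3,5]
R11: Y=0.002320 on G[4,5]
R12: Y=0.2469 on G[1,2]
R13: Y=0.01374 on G[0,1]
R14: Y=0.0006711 on G[0,1]
R15: Y=0.0001582 on G[1,4]
R16: Y=0.03676 on G[4,0]
R17: Y=0.01934 on G[0,4]
R18: Y=0.0002208 on G[1,3]
R19: Y=0.001057 on G[4,5]
Iext: z[2]−=0.00588, z[3]+=0.00588
solve → V1=9.524e-05, V2=-0.0002616, V3=0.4062, V4=-2.318e-05, V5=0.005521

R_eq = 69.13 Ω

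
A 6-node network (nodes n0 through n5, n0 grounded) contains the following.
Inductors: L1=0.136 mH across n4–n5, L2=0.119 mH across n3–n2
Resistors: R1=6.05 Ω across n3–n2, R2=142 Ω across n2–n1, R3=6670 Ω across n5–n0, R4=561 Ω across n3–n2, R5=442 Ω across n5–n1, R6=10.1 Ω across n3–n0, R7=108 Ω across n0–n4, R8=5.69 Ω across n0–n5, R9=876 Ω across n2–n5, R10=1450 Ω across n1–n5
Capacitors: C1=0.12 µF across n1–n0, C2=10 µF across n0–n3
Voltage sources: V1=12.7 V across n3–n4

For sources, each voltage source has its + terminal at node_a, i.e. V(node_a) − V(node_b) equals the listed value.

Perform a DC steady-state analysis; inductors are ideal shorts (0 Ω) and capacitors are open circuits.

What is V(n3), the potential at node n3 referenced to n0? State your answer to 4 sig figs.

Element admittances at DC:
  L1: short n4↔n5 (DC inductor)
  Y(R1) = 0.1653 S between n3,n2
  Y(R2) = 0.007042 S between n2,n1
  Y(R3) = 0.0001499 S between n5,n0
  Y(C1) = 0.000 S between n1,n0
  Y(C2) = 0.000 S between n0,n3
  Y(R4) = 0.001783 S between n3,n2
  L2: short n3↔n2 (DC inductor)
  Y(R5) = 0.002262 S between n5,n1
  Y(R6) = 0.09901 S between n3,n0
  Y(R7) = 0.009259 S between n0,n4
  Y(R8) = 0.1757 S between n0,n5
  Y(R9) = 0.001142 S between n2,n5
  Y(R10) = 0.0006897 S between n1,n5
  V1: constraint V(n3)−V(n4) = 12.7
Assemble and solve the 8×8 MNA system:
  V(n1)=4.524  V(n2)=8.275  V(n3)=8.275  V(n4)=-4.425  V(n5)=-4.425
  i(L1)=-0.8193  i(L2)=0.04092  i(V1)=-0.8602

8.275 V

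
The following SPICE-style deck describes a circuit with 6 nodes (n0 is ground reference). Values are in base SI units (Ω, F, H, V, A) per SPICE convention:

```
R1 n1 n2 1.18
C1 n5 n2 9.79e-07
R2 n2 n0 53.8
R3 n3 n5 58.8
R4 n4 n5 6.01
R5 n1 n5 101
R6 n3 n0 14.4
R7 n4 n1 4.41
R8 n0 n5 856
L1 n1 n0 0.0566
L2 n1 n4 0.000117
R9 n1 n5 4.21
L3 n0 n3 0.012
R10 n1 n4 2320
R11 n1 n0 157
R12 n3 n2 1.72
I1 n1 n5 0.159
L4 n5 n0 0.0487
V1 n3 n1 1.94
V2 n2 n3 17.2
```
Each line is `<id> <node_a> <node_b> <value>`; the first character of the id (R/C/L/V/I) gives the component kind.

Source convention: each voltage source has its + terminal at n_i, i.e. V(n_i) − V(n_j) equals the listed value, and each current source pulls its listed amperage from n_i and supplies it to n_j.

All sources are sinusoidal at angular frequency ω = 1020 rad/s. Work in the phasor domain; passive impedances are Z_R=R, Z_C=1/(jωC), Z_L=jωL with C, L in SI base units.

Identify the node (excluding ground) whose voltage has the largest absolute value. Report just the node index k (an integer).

2

MNA unknowns: 5 node voltages V₁..V_5 plus 2 source currents (V1, V2)
R1: Y=0.8475+0.000j on G[1,2]
C1: Y=0.000+0.0009986j on G[5,2]
R2: Y=0.01859+0.000j on G[2,0]
R3: Y=0.01701+0.000j on G[3,5]
R4: Y=0.1664+0.000j on G[4,5]
R5: Y=0.009901+0.000j on G[1,5]
R6: Y=0.06944+0.000j on G[3,0]
R7: Y=0.2268+0.000j on G[4,1]
R8: Y=0.001168+0.000j on G[0,5]
L1: Y=0.000-0.01732j on G[1,0]
L2: Y=0.000-8.379j on G[1,4]
R9: Y=0.2375+0.000j on G[1,5]
L3: Y=0.000-0.08170j on G[0,3]
R10: Y=0.0004310+0.000j on G[1,4]
R11: Y=0.006369+0.000j on G[1,0]
R12: Y=0.5814+0.000j on G[3,2]
I1: z[1]−=0.159, z[5]+=0.159
L4: Y=0.000-0.02013j on G[5,0]
V1: row V3−V1=1.94, i_V1 at 3,1
V2: row V2−V3=17.2, i_V2 at 2,3
solve → V1=-2.872-1.808j, V2=16.27-1.808j, V3=-0.9323-1.808j, V4=-2.871-1.798j, V5=-2.333-1.865j
aux → i_V1=-16.33+0.06348j, i_V2=-26.52+0.01504j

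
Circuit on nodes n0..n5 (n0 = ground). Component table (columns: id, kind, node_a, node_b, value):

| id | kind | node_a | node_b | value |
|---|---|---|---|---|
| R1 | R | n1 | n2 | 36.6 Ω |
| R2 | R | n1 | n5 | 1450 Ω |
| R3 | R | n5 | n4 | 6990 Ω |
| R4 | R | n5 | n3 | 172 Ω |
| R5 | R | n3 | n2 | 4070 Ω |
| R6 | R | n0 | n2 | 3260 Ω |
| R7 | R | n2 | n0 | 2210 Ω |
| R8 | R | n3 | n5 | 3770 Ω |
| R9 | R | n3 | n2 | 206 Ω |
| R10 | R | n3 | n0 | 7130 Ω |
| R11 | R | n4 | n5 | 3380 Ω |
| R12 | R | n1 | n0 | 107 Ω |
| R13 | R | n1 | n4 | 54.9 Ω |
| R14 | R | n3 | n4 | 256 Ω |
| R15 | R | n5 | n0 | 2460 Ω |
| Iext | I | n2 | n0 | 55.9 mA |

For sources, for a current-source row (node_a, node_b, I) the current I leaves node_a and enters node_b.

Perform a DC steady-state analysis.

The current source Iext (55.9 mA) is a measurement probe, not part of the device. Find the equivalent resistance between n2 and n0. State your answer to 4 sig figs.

R_eq = 121.2 Ω

Element admittances at DC:
  Y(R1) = 0.02732 S between n1,n2
  Y(R2) = 0.0006897 S between n1,n5
  Y(R3) = 0.0001431 S between n5,n4
  Y(R4) = 0.005814 S between n5,n3
  Y(R5) = 0.0002457 S between n3,n2
  Y(R6) = 0.0003067 S between n0,n2
  Y(R7) = 0.0004525 S between n2,n0
  Y(R8) = 0.0002653 S between n3,n5
  Y(R9) = 0.004854 S between n3,n2
  Y(R10) = 0.0001403 S between n3,n0
  Y(R11) = 0.0002959 S between n4,n5
  Y(R12) = 0.009346 S between n1,n0
  Y(R13) = 0.01821 S between n1,n4
  Y(R14) = 0.003906 S between n3,n4
  Y(R15) = 0.0004065 S between n5,n0
  Iext: injects 0.0559 A into n0 (from n2)
Assemble and solve the 5×5 MNA system:
  V(n1)=-5.112  V(n2)=-6.777  V(n3)=-5.749  V(n4)=-5.227  V(n5)=-5.354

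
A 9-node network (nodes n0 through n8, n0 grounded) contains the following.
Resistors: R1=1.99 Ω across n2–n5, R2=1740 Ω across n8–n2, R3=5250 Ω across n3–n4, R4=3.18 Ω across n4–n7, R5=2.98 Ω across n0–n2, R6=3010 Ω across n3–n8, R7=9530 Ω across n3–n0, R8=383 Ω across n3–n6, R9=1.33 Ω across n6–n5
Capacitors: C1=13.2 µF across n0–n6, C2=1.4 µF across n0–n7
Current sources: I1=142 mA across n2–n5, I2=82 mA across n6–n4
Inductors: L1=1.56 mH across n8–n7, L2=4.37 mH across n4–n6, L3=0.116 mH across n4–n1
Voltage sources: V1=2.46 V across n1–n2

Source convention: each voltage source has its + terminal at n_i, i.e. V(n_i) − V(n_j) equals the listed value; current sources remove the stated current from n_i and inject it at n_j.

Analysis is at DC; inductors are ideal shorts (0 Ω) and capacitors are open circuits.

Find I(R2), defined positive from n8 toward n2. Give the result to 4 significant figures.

Element admittances at DC:
  Y(R1) = 0.5025 S between n2,n5
  Y(R2) = 0.0005747 S between n8,n2
  Y(R3) = 0.0001905 S between n3,n4
  Y(R4) = 0.3145 S between n4,n7
  Y(C1) = 0.000 S between n0,n6
  I1: injects 0.142 A into n5 (from n2)
  Y(R5) = 0.3356 S between n0,n2
  Y(R6) = 0.0003322 S between n3,n8
  I2: injects 0.082 A into n4 (from n6)
  L1: short n8↔n7 (DC inductor)
  L2: short n4↔n6 (DC inductor)
  Y(R7) = 0.0001049 S between n3,n0
  Y(R8) = 0.002611 S between n3,n6
  Y(C2) = 0.000 S between n0,n7
  Y(R9) = 0.7519 S between n6,n5
  L3: short n4↔n1 (DC inductor)
  V1: constraint V(n1)−V(n2) = 2.46
Assemble and solve the 12×12 MNA system:
  V(n1)=2.459  V(n2)=-0.0007439  V(n3)=2.379  V(n4)=2.459  V(n5)=1.587  V(n6)=2.459  V(n7)=2.455  V(n8)=2.455
  i(L1)=-0.001436  i(L2)=0.7381  i(L3)=-0.6575  i(V1)=-0.6575

0.001411 A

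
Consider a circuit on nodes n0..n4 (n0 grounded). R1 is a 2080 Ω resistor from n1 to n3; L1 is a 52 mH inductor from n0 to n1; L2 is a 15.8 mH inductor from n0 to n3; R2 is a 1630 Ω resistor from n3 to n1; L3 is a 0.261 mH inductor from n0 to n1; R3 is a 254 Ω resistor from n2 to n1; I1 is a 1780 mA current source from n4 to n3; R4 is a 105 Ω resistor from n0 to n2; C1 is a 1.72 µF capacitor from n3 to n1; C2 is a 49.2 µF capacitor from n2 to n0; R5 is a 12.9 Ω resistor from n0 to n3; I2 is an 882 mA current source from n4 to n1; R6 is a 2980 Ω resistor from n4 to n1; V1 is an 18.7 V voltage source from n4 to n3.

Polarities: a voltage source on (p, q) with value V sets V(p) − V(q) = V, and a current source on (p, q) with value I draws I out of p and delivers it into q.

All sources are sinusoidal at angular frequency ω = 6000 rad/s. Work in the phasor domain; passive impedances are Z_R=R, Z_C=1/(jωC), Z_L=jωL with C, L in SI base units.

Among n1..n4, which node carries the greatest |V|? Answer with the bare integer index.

3

MNA unknowns: 4 node voltages V₁..V_4 plus 1 source current (V1)
R1: Y=0.0004808+0.000j on G[1,3]
L1: Y=0.000-0.003205j on G[0,1]
L2: Y=0.000-0.01055j on G[0,3]
R2: Y=0.0006135+0.000j on G[3,1]
L3: Y=0.000-0.6386j on G[0,1]
R3: Y=0.003937+0.000j on G[2,1]
I1: z[4]−=1.78, z[3]+=1.78
R4: Y=0.009524+0.000j on G[0,2]
C1: Y=0.000+0.01032j on G[3,1]
C2: Y=0.000+0.2952j on G[2,0]
R5: Y=0.07752+0.000j on G[0,3]
I2: z[4]−=0.882, z[1]+=0.882
R6: Y=0.0003356+0.000j on G[4,1]
V1: row V4−V3=18.7, i_V1 at 4,3
solve → V1=0.1985+1.379j, V2=0.01847-0.001804j, V3=-11.43+0.01784j, V4=7.272+0.01784j
aux → i_V1=-2.664+0.0004568j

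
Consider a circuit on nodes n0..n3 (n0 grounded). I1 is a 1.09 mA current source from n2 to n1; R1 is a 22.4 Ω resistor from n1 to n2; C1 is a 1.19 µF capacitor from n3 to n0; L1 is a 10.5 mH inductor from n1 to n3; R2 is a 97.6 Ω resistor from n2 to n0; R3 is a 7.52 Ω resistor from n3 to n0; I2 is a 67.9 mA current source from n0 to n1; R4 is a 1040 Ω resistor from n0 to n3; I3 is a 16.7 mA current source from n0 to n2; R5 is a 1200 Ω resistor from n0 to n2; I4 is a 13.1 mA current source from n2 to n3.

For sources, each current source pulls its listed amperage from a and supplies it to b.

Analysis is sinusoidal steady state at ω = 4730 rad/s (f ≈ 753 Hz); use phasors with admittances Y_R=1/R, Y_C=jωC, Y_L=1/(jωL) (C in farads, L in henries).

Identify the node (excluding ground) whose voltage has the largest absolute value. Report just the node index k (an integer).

Apply KCL at each of the 3 non-ground nodes and solve the resulting linear system.
Node n1: branches {I1, R1, L1, I2} → V_1 = 1.657+2.602j
Node n2: branches {I1, R1, R2, I3, R5, I4} → V_2 = 1.373+2.085j
Node n3: branches {C1, L1, R3, R4, I4} → V_3 = 0.5099-0.1939j

1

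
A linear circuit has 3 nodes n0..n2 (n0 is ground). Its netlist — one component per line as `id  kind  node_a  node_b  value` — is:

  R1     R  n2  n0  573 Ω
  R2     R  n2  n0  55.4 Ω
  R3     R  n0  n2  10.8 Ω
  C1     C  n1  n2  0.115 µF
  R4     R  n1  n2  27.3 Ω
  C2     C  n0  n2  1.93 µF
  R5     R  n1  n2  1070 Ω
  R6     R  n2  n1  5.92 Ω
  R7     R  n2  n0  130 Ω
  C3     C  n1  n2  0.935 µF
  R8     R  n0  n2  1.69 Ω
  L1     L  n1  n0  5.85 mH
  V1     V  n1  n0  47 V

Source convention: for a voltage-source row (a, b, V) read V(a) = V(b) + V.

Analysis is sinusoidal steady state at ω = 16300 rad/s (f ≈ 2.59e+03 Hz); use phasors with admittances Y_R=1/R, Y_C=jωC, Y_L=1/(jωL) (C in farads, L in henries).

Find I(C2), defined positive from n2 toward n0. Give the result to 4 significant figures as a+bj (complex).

-0.009943+0.3330j A

Element admittances at ω=16300 rad/s:
  Y(R1) = 0.001745+0.000j S between n2,n0
  Y(R2) = 0.01805+0.000j S between n2,n0
  Y(R3) = 0.09259+0.000j S between n0,n2
  Y(C1) = 0.000+0.001874j S between n1,n2
  Y(R4) = 0.03663+0.000j S between n1,n2
  Y(C2) = 0.000+0.03146j S between n0,n2
  Y(R5) = 0.0009346+0.000j S between n1,n2
  Y(R6) = 0.1689+0.000j S between n2,n1
  Y(R7) = 0.007692+0.000j S between n2,n0
  Y(C3) = 0.000+0.01524j S between n1,n2
  Y(R8) = 0.5917+0.000j S between n0,n2
  Y(L1) = 0.000-0.01049j S between n1,n0
  V1: constraint V(n1)−V(n0) = 47
Assemble and solve the 3×3 MNA system:
  V(n1)=47.00+0.000j  V(n2)=10.59+0.3161j
  i(V1)=-7.524-0.06508j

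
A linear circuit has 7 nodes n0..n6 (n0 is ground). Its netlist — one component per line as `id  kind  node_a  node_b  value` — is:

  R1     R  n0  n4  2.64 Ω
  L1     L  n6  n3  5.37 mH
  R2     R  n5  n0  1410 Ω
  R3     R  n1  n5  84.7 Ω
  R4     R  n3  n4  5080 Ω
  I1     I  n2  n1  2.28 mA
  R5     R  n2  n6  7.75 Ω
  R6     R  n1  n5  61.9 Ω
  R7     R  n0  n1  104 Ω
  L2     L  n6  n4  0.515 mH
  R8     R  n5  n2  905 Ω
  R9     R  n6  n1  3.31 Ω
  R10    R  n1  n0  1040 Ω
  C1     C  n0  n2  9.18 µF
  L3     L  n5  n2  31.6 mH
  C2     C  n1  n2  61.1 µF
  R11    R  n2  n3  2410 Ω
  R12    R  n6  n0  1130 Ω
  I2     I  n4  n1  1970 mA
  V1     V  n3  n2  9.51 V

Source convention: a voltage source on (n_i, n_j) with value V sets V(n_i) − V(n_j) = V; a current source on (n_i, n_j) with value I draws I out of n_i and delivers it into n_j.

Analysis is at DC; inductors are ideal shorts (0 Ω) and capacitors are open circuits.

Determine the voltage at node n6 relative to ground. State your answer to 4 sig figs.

-0.1184 V

MNA unknowns: 6 node voltages V₁..V_6 plus 4 source currents (L1, L2, L3, V1)
R1: Y=0.3788 on G[0,4]
L1: row V6−V3=0, i_L1 at 6,3
R2: Y=0.0007092 on G[5,0]
R3: Y=0.01181 on G[1,5]
R4: Y=0.0001969 on G[3,4]
I1: z[2]−=0.00228, z[1]+=0.00228
R5: Y=0.1290 on G[2,6]
R6: Y=0.01616 on G[1,5]
R7: Y=0.009615 on G[0,1]
L2: row V6−V4=0, i_L2 at 6,4
R8: Y=0.001105 on G[5,2]
R9: Y=0.3021 on G[6,1]
R10: Y=0.0009615 on G[1,0]
C1: Y=0.000 on G[0,2]
L3: row V5−V2=0, i_L3 at 5,2
C2: Y=0.000 on G[1,2]
R11: Y=0.0004149 on G[2,3]
R12: Y=0.0008850 on G[6,0]
I2: z[4]−=1.97, z[1]+=1.97
V1: row V3−V2=9.51, i_V1 at 3,2
solve → V1=4.894, V2=-9.628, V3=-0.1184, V4=-0.1184, V5=-9.628, V6=-0.1184
aux → i_L1=-1.638, i_L2=1.925, i_L3=0.4129, i_V1=-1.642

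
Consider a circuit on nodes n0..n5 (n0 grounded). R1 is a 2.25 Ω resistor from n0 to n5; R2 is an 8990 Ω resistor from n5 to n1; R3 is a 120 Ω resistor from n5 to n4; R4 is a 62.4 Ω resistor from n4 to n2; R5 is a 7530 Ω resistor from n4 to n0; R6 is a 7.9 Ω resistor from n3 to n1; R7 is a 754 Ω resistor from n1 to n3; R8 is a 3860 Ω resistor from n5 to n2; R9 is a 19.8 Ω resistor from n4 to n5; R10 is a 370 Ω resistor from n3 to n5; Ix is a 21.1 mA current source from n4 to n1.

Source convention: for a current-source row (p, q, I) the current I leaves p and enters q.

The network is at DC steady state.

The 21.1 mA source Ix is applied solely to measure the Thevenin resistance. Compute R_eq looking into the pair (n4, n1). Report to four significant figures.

Apply KCL at each of the 5 non-ground nodes and solve the resulting linear system.
Node n1: branches {R2, R6, R7, Ix} → V_1 = 7.651
Node n2: branches {R4, R8} → V_2 = -0.3505
Node n3: branches {R6, R7, R10} → V_3 = 7.492
Node n4: branches {R3, R4, R5, R9, Ix} → V_4 = -0.3562
Node n5: branches {R1, R2, R3, R8, R9, R10} → V_5 = 0.0001064

R_eq = 379.5 Ω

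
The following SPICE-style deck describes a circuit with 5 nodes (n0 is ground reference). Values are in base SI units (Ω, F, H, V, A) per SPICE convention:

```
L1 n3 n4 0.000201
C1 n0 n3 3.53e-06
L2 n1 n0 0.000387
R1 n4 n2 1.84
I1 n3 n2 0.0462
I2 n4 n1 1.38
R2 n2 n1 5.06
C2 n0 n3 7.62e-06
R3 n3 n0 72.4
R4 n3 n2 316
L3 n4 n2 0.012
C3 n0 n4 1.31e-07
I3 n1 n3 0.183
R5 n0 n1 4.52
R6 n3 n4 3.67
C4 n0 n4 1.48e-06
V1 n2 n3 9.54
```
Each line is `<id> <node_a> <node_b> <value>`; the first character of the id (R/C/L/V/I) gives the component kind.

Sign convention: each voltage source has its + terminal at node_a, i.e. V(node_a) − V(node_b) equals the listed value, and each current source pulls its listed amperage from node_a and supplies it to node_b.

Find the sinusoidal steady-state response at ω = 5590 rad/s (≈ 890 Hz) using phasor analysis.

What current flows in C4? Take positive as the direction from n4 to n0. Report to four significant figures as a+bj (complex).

-0.06997-0.09218j A

Apply KCL at each of the 4 non-ground nodes and solve the resulting linear system.
Node n1: branches {L2, I2, R2, I3, R5} → V_1 = -0.9471+1.840j
Node n2: branches {R1, I1, R2, R4, L3, V1} → V_2 = -3.760+6.115j
Node n3: branches {L1, C1, I1, C2, R3, R4, I3, R6, V1} → V_3 = -13.30+6.115j
Node n4: branches {L1, R1, I2, L3, C3, R6, C4} → V_4 = -11.14+8.458j
Source currents: i(V1)=-3.405+0.5382j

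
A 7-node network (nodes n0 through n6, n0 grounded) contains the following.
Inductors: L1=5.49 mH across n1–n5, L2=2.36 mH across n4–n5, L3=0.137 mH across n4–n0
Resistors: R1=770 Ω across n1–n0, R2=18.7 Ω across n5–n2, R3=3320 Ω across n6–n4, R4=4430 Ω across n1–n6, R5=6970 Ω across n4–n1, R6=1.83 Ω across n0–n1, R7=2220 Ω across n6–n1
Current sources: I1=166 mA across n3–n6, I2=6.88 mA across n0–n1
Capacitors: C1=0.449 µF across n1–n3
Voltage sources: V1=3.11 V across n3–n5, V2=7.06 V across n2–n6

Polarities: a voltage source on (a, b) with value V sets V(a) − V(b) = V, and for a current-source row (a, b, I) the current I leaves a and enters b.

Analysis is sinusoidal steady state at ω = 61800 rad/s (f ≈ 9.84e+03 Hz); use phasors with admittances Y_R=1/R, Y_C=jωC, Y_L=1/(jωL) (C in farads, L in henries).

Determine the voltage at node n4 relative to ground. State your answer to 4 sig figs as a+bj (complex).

MNA unknowns: 6 node voltages V₁..V_6 plus 2 source currents (V1, V2)
L1: Y=0.000-0.002947j on G[1,5]
R1: Y=0.001299+0.000j on G[1,0]
I1: z[3]−=0.166, z[6]+=0.166
R2: Y=0.05348+0.000j on G[5,2]
L2: Y=0.000-0.006856j on G[4,5]
R3: Y=0.0003012+0.000j on G[6,4]
R4: Y=0.0002257+0.000j on G[1,6]
R5: Y=0.0001435+0.000j on G[4,1]
R6: Y=0.5464+0.000j on G[0,1]
L3: Y=0.000-0.1181j on G[4,0]
I2: z[0]−=0.00688, z[1]+=0.00688
C1: Y=0.000+0.02775j on G[1,3]
R7: Y=0.0004505+0.000j on G[6,1]
V1: row V3−V5=3.11, i_V1 at 3,5
V2: row V2−V6=7.06, i_V2 at 2,6
solve → V1=0.02285-0.05484j, V2=-1.398-0.5066j, V3=-1.546-0.5148j, V4=-0.2543-0.04770j, V5=-4.656-0.5148j, V6=-8.458-0.5066j
aux → i_V1=-0.1788+0.04352j, i_V2=-0.1742-0.0004436j

-0.2543-0.04770j V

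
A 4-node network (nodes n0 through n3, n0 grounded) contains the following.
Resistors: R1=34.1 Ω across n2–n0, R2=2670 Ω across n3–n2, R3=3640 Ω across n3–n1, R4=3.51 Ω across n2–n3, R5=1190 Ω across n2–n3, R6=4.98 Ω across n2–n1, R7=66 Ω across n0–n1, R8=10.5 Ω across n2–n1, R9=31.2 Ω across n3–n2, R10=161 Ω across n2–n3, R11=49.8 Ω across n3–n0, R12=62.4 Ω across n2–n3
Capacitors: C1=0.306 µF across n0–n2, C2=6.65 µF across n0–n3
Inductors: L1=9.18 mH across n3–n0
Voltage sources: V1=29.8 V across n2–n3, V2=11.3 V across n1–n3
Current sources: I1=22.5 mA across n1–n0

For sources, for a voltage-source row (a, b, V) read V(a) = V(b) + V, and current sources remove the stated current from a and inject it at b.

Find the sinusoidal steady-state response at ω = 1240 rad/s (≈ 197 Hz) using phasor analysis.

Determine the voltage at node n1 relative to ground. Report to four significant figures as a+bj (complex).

4.787-8.168j V

MNA unknowns: 3 node voltages V₁..V_3 plus 2 source currents (V1, V2)
R1: Y=0.02933+0.000j on G[2,0]
R2: Y=0.0003745+0.000j on G[3,2]
R3: Y=0.0002747+0.000j on G[3,1]
R4: Y=0.2849+0.000j on G[2,3]
C1: Y=0.000+0.0003794j on G[0,2]
R5: Y=0.0008403+0.000j on G[2,3]
L1: Y=0.000-0.08785j on G[3,0]
R6: Y=0.2008+0.000j on G[2,1]
R7: Y=0.01515+0.000j on G[0,1]
R8: Y=0.09524+0.000j on G[2,1]
R9: Y=0.03205+0.000j on G[3,2]
R10: Y=0.006211+0.000j on G[2,3]
R11: Y=0.02008+0.000j on G[3,0]
C2: Y=0.000+0.008246j on G[0,3]
R12: Y=0.01603+0.000j on G[2,3]
V1: row V2−V3=29.8, i_V1 at 2,3
V2: row V1−V3=11.3, i_V2 at 1,3
I1: z[1]−=0.0225, z[0]+=0.0225
solve → V1=4.787-8.168j, V2=23.29-8.168j, V3=-6.513-8.168j
aux → i_V1=-16.31+0.2307j, i_V2=5.379+0.1238j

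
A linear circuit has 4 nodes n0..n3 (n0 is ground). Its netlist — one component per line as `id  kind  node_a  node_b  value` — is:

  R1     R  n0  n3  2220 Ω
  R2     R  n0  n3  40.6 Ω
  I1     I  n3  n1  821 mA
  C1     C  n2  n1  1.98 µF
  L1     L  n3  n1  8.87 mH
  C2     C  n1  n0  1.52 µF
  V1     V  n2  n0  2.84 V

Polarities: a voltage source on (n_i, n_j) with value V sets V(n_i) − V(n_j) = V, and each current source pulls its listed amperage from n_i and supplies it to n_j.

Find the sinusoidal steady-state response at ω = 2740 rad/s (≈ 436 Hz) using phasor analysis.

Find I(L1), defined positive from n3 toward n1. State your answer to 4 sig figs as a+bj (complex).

-1.029+0.08354j A

Apply KCL at each of the 3 non-ground nodes and solve the resulting linear system.
Node n1: branches {I1, C1, L1, C2} → V_1 = 10.32+21.67j
Node n2: branches {C1, V1} → V_2 = 2.840+0.000j
Node n3: branches {R1, R2, I1, L1} → V_3 = 8.287-3.331j
Source currents: i(V1)=-0.1176+0.04057j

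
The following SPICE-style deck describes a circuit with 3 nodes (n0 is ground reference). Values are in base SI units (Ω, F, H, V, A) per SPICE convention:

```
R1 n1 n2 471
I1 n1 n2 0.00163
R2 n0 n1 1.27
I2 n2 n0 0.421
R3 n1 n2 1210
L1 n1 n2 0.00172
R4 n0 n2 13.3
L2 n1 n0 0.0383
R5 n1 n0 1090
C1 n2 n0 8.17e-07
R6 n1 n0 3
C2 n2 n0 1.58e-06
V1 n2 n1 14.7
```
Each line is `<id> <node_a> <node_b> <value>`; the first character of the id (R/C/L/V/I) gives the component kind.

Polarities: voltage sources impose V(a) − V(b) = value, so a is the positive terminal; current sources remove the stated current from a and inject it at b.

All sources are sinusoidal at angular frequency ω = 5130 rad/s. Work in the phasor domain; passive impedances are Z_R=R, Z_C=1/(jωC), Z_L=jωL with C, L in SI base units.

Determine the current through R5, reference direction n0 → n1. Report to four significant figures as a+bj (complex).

Element admittances at ω=5130 rad/s:
  Y(R1) = 0.002123+0.000j S between n1,n2
  I1: injects 0.00163 A into n2 (from n1)
  Y(R2) = 0.7874+0.000j S between n0,n1
  I2: injects 0.421 A into n0 (from n2)
  Y(R3) = 0.0008264+0.000j S between n1,n2
  Y(L1) = 0.000-0.1133j S between n1,n2
  Y(R4) = 0.07519+0.000j S between n0,n2
  Y(L2) = 0.000-0.005090j S between n1,n0
  Y(R5) = 0.0009174+0.000j S between n1,n0
  Y(C1) = 0.000+0.004191j S between n2,n0
  Y(R6) = 0.3333+0.000j S between n1,n0
  Y(C2) = 0.000+0.008105j S between n2,n0
  V1: constraint V(n2)−V(n1) = 14.7
Assemble and solve the 3×3 MNA system:
  V(n1)=-1.276-0.1433j  V(n2)=13.42-0.1433j
  i(V1)=-1.474+1.512j

0.001171+0.0001315j A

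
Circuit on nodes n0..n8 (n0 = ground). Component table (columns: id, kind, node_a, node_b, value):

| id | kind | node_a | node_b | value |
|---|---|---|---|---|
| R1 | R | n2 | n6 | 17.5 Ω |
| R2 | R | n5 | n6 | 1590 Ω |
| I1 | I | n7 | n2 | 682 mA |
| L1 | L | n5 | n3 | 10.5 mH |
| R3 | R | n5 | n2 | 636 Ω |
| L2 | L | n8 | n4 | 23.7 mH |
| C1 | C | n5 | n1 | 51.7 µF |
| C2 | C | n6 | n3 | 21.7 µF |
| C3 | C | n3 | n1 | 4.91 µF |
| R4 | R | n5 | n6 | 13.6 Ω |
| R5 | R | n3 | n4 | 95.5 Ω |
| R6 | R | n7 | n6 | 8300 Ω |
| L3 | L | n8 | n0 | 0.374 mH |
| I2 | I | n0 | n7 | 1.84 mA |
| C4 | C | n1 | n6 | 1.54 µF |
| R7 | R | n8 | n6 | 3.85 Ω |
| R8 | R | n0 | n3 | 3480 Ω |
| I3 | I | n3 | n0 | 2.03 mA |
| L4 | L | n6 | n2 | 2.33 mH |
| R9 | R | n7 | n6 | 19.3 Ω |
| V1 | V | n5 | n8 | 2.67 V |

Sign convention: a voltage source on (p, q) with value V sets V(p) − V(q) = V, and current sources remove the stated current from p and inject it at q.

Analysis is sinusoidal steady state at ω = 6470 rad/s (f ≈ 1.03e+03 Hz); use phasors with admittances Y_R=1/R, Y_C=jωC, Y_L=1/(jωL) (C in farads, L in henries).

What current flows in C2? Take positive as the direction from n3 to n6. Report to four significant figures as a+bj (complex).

-0.003307+0.02860j A

Element admittances at ω=6470 rad/s:
  Y(R1) = 0.05714+0.000j S between n2,n6
  Y(R2) = 0.0006289+0.000j S between n5,n6
  I1: injects 0.682 A into n2 (from n7)
  Y(L1) = 0.000-0.01472j S between n5,n3
  Y(R3) = 0.001572+0.000j S between n5,n2
  Y(L2) = 0.000-0.006521j S between n8,n4
  Y(C1) = 0.000+0.3345j S between n5,n1
  Y(C2) = 0.000+0.1404j S between n6,n3
  Y(C3) = 0.000+0.03177j S between n3,n1
  Y(R4) = 0.07353+0.000j S between n5,n6
  Y(R5) = 0.01047+0.000j S between n3,n4
  Y(R6) = 0.0001205+0.000j S between n7,n6
  Y(L3) = 0.000-0.4133j S between n8,n0
  I2: injects 0.00184 A into n7 (from n0)
  Y(C4) = 0.000+0.009964j S between n1,n6
  Y(R7) = 0.2597+0.000j S between n8,n6
  Y(R8) = 0.0002874+0.000j S between n0,n3
  I3: injects 0.00203 A into n0 (from n3)
  Y(L4) = 0.000-0.06633j S between n6,n2
  Y(R9) = 0.05181+0.000j S between n7,n6
  V1: constraint V(n5)−V(n8) = 2.67
Assemble and solve the 9×9 MNA system:
  V(n1)=2.455+0.01362j  V(n2)=5.706+5.904j  V(n3)=0.7811+0.1364j  V(n4)=0.5011+0.4485j  V(n5)=2.670-0.001003j  V(n6)=0.5774+0.1129j  V(n7)=-12.52+0.1129j  V(n8)=9.488e-05-0.001003j
  i(V1)=-0.1533-0.02635j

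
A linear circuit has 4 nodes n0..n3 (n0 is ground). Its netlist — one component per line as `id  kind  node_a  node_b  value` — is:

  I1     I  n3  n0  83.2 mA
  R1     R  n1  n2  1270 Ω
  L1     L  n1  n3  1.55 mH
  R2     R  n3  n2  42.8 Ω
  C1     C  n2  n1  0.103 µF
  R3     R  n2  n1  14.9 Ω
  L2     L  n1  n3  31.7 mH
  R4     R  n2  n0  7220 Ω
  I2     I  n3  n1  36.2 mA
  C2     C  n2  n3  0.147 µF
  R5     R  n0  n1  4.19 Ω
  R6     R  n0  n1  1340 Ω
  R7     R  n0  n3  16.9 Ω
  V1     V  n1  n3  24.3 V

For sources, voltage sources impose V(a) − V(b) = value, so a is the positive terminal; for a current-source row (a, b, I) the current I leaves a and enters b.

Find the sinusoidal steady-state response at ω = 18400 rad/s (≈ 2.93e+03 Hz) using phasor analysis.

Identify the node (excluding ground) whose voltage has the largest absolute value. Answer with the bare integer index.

3

Element admittances at ω=18400 rad/s:
  I1: injects 0.0832 A into n0 (from n3)
  Y(R1) = 0.0007874+0.000j S between n1,n2
  Y(L1) = 0.000-0.03506j S between n1,n3
  Y(R2) = 0.02336+0.000j S between n3,n2
  Y(C1) = 0.000+0.001895j S between n2,n1
  Y(R3) = 0.06711+0.000j S between n2,n1
  Y(L2) = 0.000-0.001714j S between n1,n3
  Y(R4) = 0.0001385+0.000j S between n2,n0
  I2: injects 0.0362 A into n1 (from n3)
  Y(C2) = 0.000+0.002705j S between n2,n3
  Y(R5) = 0.2387+0.000j S between n0,n1
  Y(R6) = 0.0007463+0.000j S between n0,n1
  Y(R7) = 0.05917+0.000j S between n0,n3
  V1: constraint V(n1)−V(n3) = 24.3
Assemble and solve the 4×4 MNA system:
  V(n1)=4.538+0.0001878j  V(n2)=-1.701-0.4049j  V(n3)=-19.76+0.0001878j
  i(V1)=-1.473+0.8543j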